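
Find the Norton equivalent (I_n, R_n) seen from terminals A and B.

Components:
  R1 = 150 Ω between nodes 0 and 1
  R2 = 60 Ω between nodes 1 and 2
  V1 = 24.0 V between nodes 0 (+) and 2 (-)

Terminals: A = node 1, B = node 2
Find the Thévenin equivalent first; then I_n = V_th/R_th and R_n = R_th.
Step 1 — V_th is the open-circuit voltage V_A - V_B (nothing connected across the terminals).
Nodal analysis, taking node 2 as the 0 V reference.
Source V1 fixes V_0 = 24 V.
KCL at each unknown node (sum of currents leaving = 0; resistances in Ω):
  Node 1: (V_1 - 24)/150 + (V_1 - 0)/60 = 0
Collecting terms: 0.02333 × V_1 = 0.16  =>  V_1 = 6.857 V
V_th = V_1 - V_2 = 6.857 - 0 = 6.857 V
Step 2 — R_th: zero the source — replace V1 by a short circuit (node 2 merges into node 0) — and find the resistance seen between A (node 1) and B (node 0).
Reduce the network between node 1 (A) and node 0 (B) by series/parallel combination:
  Rp1 = R1 ‖ R2 (parallel, both between nodes 0 and 1) = 1/(1/150 + 1/60) = 42.86 Ω
R_th = 42.86 Ω
I_n = V_th/R_th = 6.857/42.86 = 0.16 A, and R_n = R_th = 42.86 Ω

Final answer: I_n = 0.16 A, R_n = 42.86 Ω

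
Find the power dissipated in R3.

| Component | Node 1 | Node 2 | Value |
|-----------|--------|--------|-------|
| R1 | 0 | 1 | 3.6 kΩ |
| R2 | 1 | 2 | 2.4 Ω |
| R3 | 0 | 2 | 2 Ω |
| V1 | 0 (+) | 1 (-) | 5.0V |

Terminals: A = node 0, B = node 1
Nodal analysis, taking node 1 as the 0 V reference.
Source V1 fixes V_0 = 5 V.
KCL at each unknown node (sum of currents leaving = 0; resistances in Ω):
  Node 2: (V_2 - 0)/2.4 + (V_2 - 5)/2 = 0
Collecting terms: 0.9167 × V_2 = 2.5  =>  V_2 = 2.727 V
I_R3 = (V_0 - V_2)/R3 = (5 - 2.727)/2 = 1.136 A
P_R3 = I_R3² × R3 = (1.136)² × 2 = 2.583 W

Final answer: 2.583 W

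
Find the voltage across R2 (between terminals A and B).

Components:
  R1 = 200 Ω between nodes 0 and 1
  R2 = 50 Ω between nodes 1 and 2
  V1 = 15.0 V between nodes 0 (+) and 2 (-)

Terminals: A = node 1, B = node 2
R1 and R2 are in series across V1 (node 0 → node 1 → node 2), and the output A–B is taken across R2, so this is a voltage divider.
Series current: I = V1/(R1 + R2) = 15/(200 + 50) = 15/250 = 0.06 A
V_R2 = I × R2 = V1 × R2/(R1 + R2) = 15 × 50/250 = 3 V

Final answer: 3 V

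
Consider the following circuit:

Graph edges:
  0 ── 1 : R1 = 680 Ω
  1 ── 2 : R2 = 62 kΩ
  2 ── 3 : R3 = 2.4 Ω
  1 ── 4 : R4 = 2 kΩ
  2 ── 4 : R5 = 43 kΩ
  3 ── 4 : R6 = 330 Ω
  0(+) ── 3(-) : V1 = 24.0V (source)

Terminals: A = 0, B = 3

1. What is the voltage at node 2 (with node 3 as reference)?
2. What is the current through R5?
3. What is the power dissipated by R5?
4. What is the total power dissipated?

Nodal analysis, taking node 3 as the 0 V reference.
Source V1 fixes V_0 = 24 V.
KCL at each unknown node (sum of currents leaving = 0; resistances in Ω):
  Node 1: (V_1 - 24)/680 + (V_1 - V_2)/62000 + (V_1 - V_4)/2000 = 0
  Node 2: (V_2 - V_1)/62000 + (V_2 - 0)/2.4 + (V_2 - V_4)/43000 = 0
  Node 4: (V_4 - V_1)/2000 + (V_4 - V_2)/43000 + (V_4 - 0)/330 = 0
Collecting terms (coefficients in siemens):
  0.001987·V_1 - 0.00001613·V_2 - 0.0005·V_4 = 0.03529
  0.4167·V_2 - 0.00001613·V_1 - 0.00002326·V_4 = 0
  0.003554·V_4 - 0.0005·V_1 - 0.00002326·V_2 = 0
Solving these 3 simultaneous equations (Gaussian elimination) gives:
  V_1 = 18.42 V, V_2 = 0.0008575 V, V_4 = 2.591 V
Part 1:
  Read off the nodal solution: V_2 = 0.0008575 V
Part 2:
  I_R5 = (V_2 - V_4)/R5 = (0.0008575 - 2.591)/43000 = -0.00006024 A
  Magnitude: I_R5 = 0.00006024 A
Part 3:
  I_R5 = (V_2 - V_4)/R5 = (0.0008575 - 2.591)/43000 = -0.00006024 A
  P_R5 = I_R5² × R5 = (-0.00006024)² × 43000 = 0.0001561 W
Part 4:
  Power in each resistor, P = (ΔV)²/R:
    P_R1 = (24 - 18.42)²/680 = 0.04583 W
    P_R2 = (18.42 - 0.0008575)²/62000 = 0.00547 W
    P_R3 = (0.0008575 - 0)²/2.4 = 0.0000003064 W
    P_R4 = (18.42 - 2.591)²/2000 = 0.1252 W
    P_R5 = (0.0008575 - 2.591)²/43000 = 0.0001561 W
    P_R6 = (0 - 2.591)²/330 = 0.02035 W
  P_total = P_R1 + P_R2 + P_R3 + P_R4 + P_R5 + P_R6 = 0.197 W

Final answers:
1. V_2 = 0.0008575 V
2. I_R5 = 6.024e-05 A
3. P_R5 = 0.0001561 W
4. P_total = 0.197 W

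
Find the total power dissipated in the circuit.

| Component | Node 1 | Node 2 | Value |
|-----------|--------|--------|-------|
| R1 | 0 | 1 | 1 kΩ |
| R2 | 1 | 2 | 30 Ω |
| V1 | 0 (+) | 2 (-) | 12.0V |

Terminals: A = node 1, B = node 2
Nodal analysis, taking node 2 as the 0 V reference.
Source V1 fixes V_0 = 12 V.
KCL at each unknown node (sum of currents leaving = 0; resistances in Ω):
  Node 1: (V_1 - 12)/1000 + (V_1 - 0)/30 = 0
Collecting terms: 0.03433 × V_1 = 0.012  =>  V_1 = 0.3495 V
Power in each resistor, P = (ΔV)²/R:
  P_R1 = (12 - 0.3495)²/1000 = 0.1357 W
  P_R2 = (0.3495 - 0)²/30 = 0.004072 W
P_total = P_R1 + P_R2 = 0.1398 W

Final answer: 0.1398 W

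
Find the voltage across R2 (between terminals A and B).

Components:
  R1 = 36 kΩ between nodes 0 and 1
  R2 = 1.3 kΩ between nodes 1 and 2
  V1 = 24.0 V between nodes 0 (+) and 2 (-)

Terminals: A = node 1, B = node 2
R1 and R2 are in series across V1 (node 0 → node 1 → node 2), and the output A–B is taken across R2, so this is a voltage divider.
Series current: I = V1/(R1 + R2) = 24/(36000 + 1300) = 24/37300 = 0.0006434 A
V_R2 = I × R2 = V1 × R2/(R1 + R2) = 24 × 1300/37300 = 0.8365 V

Final answer: 0.8365 V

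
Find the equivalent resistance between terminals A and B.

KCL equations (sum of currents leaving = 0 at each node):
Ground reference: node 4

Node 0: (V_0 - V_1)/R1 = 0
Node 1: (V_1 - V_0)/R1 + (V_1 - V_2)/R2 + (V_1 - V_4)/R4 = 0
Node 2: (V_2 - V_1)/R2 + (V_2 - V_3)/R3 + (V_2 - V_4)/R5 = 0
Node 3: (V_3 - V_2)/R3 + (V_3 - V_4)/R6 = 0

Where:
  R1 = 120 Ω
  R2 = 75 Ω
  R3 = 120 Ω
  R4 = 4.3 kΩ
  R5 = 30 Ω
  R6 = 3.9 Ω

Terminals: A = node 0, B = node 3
The network is not a plain series/parallel combination. Inject a 1 A test current into terminal A (node 0) and return it from terminal B (node 3); then R_eq = V_A / (1 A).
Nodal analysis, taking node 3 as the 0 V reference.
Current source I_test pushes 1 A into node 0 and draws it out of node 3.
KCL at each unknown node (sum of currents leaving = 0; resistances in Ω):
  Node 0: (V_0 - V_1)/120 - 1 = 0
  Node 1: (V_1 - V_0)/120 + (V_1 - V_2)/75 + (V_1 - V_4)/4300 = 0
  Node 2: (V_2 - V_1)/75 + (V_2 - 0)/120 + (V_2 - V_4)/30 = 0
  Node 4: (V_4 - V_1)/4300 + (V_4 - V_2)/30 + (V_4 - 0)/3.9 = 0
Collecting terms (coefficients in siemens):
  0.008333·V_0 - 0.008333·V_1 = 1
  0.0219·V_1 - 0.008333·V_0 - 0.01333·V_2 - 0.0002326·V_4 = 0
  0.055·V_2 - 0.01333·V_1 - 0.03333·V_4 = 0
  0.29·V_4 - 0.0002326·V_1 - 0.03333·V_2 = 0
Solving these 4 simultaneous equations (Gaussian elimination) gives:
  V_0 = 219.2 V, V_1 = 99.23 V, V_2 = 25.91 V, V_4 = 3.058 V
R_eq = V_0 / 1 A = 219.2 Ω

Final answer: 219.2 Ω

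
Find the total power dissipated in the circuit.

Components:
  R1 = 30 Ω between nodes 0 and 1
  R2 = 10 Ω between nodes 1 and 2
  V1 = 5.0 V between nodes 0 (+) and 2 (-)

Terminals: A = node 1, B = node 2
Nodal analysis, taking node 2 as the 0 V reference.
Source V1 fixes V_0 = 5 V.
KCL at each unknown node (sum of currents leaving = 0; resistances in Ω):
  Node 1: (V_1 - 5)/30 + (V_1 - 0)/10 = 0
Collecting terms: 0.1333 × V_1 = 0.1667  =>  V_1 = 1.25 V
Power in each resistor, P = (ΔV)²/R:
  P_R1 = (5 - 1.25)²/30 = 0.4688 W
  P_R2 = (1.25 - 0)²/10 = 0.1562 W
P_total = P_R1 + P_R2 = 0.625 W

Final answer: 0.625 W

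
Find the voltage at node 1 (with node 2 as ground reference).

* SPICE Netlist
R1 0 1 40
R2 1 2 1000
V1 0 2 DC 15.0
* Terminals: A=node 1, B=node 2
Nodal analysis, taking node 2 as the 0 V reference.
Source V1 fixes V_0 = 15 V.
KCL at each unknown node (sum of currents leaving = 0; resistances in Ω):
  Node 1: (V_1 - 15)/40 + (V_1 - 0)/1000 = 0
Collecting terms: 0.026 × V_1 = 0.375  =>  V_1 = 14.42 V
The requested potential is V_1 = 14.42 V.

Final answer: V_1 = 14.42 V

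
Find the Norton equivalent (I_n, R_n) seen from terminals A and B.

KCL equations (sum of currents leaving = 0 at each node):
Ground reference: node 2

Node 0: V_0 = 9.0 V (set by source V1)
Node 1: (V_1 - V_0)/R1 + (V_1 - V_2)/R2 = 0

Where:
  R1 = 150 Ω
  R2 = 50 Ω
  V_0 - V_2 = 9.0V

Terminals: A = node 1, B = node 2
Find the Thévenin equivalent first; then I_n = V_th/R_th and R_n = R_th.
Step 1 — V_th is the open-circuit voltage V_A - V_B (nothing connected across the terminals).
Nodal analysis, taking node 2 as the 0 V reference.
Source V1 fixes V_0 = 9 V.
KCL at each unknown node (sum of currents leaving = 0; resistances in Ω):
  Node 1: (V_1 - 9)/150 + (V_1 - 0)/50 = 0
Collecting terms: 0.02667 × V_1 = 0.06  =>  V_1 = 2.25 V
V_th = V_1 - V_2 = 2.25 - 0 = 2.25 V
Step 2 — R_th: zero the source — replace V1 by a short circuit (node 2 merges into node 0) — and find the resistance seen between A (node 1) and B (node 0).
Reduce the network between node 1 (A) and node 0 (B) by series/parallel combination:
  Rp1 = R1 ‖ R2 (parallel, both between nodes 0 and 1) = 1/(1/150 + 1/50) = 37.5 Ω
R_th = 37.5 Ω
I_n = V_th/R_th = 2.25/37.5 = 0.06 A, and R_n = R_th = 37.5 Ω

Final answer: I_n = 0.06 A, R_n = 37.5 Ω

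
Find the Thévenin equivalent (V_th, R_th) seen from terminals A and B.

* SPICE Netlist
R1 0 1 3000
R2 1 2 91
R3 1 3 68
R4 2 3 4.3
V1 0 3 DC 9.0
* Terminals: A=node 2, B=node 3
Step 1 — V_th is the open-circuit voltage V_A - V_B (nothing connected across the terminals).
Nodal analysis, taking node 3 as the 0 V reference.
Source V1 fixes V_0 = 9 V.
KCL at each unknown node (sum of currents leaving = 0; resistances in Ω):
  Node 1: (V_1 - 9)/3000 + (V_1 - V_2)/91 + (V_1 - 0)/68 = 0
  Node 2: (V_2 - V_1)/91 + (V_2 - 0)/4.3 = 0
Collecting terms (coefficients in siemens):
  0.02603·V_1 - 0.01099·V_2 = 0.003
  0.2435·V_2 - 0.01099·V_1 = 0
Determinant D = (0.02603)(0.2435) - (-0.01099)(-0.01099) = 0.006218
V_1 = [(0.003)(0.2435) - (-0.01099)(0)]/D = 0.1175 V
V_2 = [(0.02603)(0) - (0.003)(-0.01099)]/D = 0.005302 V
V_th = V_2 - V_3 = 0.005302 - 0 = 0.005302 V
Step 2 — R_th: zero the source — replace V1 by a short circuit (node 3 merges into node 0) — and find the resistance seen between A (node 2) and B (node 0).
Reduce the network between node 2 (A) and node 0 (B) by series/parallel combination:
  Rp1 = R1 ‖ R3 (parallel, both between nodes 0 and 1) = 1/(1/3000 + 1/68) = 66.49 Ω
  Rs1 = R2 + Rp1 (series, joined only at node 1) = 91 + 66.49 = 157.5 Ω
  Rp2 = R4 ‖ Rs1 (parallel, both between nodes 0 and 2) = 1/(1/4.3 + 1/157.5) = 4.186 Ω
R_th = 4.186 Ω

Final answer: V_th = 0.005302 V, R_th = 4.186 Ω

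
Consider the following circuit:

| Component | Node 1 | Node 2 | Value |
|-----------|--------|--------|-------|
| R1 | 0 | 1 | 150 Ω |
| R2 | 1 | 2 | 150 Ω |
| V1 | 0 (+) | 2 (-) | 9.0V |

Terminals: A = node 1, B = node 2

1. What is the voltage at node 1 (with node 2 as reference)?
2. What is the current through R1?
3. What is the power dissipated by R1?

Nodal analysis, taking node 2 as the 0 V reference.
Source V1 fixes V_0 = 9 V.
KCL at each unknown node (sum of currents leaving = 0; resistances in Ω):
  Node 1: (V_1 - 9)/150 + (V_1 - 0)/150 = 0
Collecting terms: 0.01333 × V_1 = 0.06  =>  V_1 = 4.5 V
Part 1:
  Read off the nodal solution: V_1 = 4.5 V
Part 2:
  I_R1 = (V_0 - V_1)/R1 = (9 - 4.5)/150 = 0.03 A
  Magnitude: I_R1 = 0.03 A
Part 3:
  I_R1 = (V_0 - V_1)/R1 = (9 - 4.5)/150 = 0.03 A
  P_R1 = I_R1² × R1 = (0.03)² × 150 = 0.135 W

Final answers:
1. V_1 = 4.5 V
2. I_R1 = 0.03 A
3. P_R1 = 0.135 W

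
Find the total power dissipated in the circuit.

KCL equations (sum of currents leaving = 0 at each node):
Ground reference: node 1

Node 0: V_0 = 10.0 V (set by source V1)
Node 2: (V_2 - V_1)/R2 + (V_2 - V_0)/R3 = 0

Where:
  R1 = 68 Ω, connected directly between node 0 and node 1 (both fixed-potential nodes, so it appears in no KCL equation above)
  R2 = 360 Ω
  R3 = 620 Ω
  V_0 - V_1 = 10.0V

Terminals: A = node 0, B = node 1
Nodal analysis, taking node 1 as the 0 V reference.
Source V1 fixes V_0 = 10 V.
KCL at each unknown node (sum of currents leaving = 0; resistances in Ω):
  Node 2: (V_2 - 0)/360 + (V_2 - 10)/620 = 0
Collecting terms: 0.004391 × V_2 = 0.01613  =>  V_2 = 3.673 V
Power in each resistor, P = (ΔV)²/R:
  P_R1 = (10 - 0)²/68 = 1.471 W
  P_R2 = (0 - 3.673)²/360 = 0.03748 W
  P_R3 = (10 - 3.673)²/620 = 0.06456 W
P_total = P_R1 + P_R2 + P_R3 = 1.573 W

Final answer: 1.573 W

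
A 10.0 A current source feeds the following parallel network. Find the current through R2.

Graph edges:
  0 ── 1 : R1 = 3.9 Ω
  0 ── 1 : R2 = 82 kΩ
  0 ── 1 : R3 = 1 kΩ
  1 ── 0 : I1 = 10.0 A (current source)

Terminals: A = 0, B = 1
All resistors sit directly between nodes 0 and 1, so they are in parallel and share one voltage V; the full source current 10 A splits among them.
1/R_par = 1/3.9 + 1/82000 + 1/1000 = 0.2574 S  =>  R_par = 3.885 Ω
V = I × R_par = 10 × 3.885 = 38.85 V
I_R2 = V/R2 = 38.85/82000 = 0.0004737 A

Final answer: 0.0004737 A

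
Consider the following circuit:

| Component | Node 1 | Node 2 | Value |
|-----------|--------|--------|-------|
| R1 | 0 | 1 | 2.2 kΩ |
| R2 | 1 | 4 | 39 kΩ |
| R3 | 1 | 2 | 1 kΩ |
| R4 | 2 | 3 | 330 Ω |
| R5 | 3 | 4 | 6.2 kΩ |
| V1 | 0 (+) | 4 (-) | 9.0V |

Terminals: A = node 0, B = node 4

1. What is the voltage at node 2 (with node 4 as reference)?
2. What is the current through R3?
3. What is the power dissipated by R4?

Nodal analysis, taking node 4 as the 0 V reference.
Source V1 fixes V_0 = 9 V.
KCL at each unknown node (sum of currents leaving = 0; resistances in Ω):
  Node 1: (V_1 - 9)/2200 + (V_1 - 0)/39000 + (V_1 - V_2)/1000 = 0
  Node 2: (V_2 - V_1)/1000 + (V_2 - V_3)/330 = 0
  Node 3: (V_3 - V_2)/330 + (V_3 - 0)/6200 = 0
Collecting terms (coefficients in siemens):
  0.00148·V_1 - 0.001·V_2 = 0.004091
  0.00403·V_2 - 0.001·V_1 - 0.00303·V_3 = 0
  0.003192·V_3 - 0.00303·V_2 = 0
Solving these 3 simultaneous equations (Gaussian elimination) gives:
  V_1 = 6.674 V, V_2 = 5.787 V, V_3 = 5.495 V
Part 1:
  Read off the nodal solution: V_2 = 5.787 V
Part 2:
  I_R3 = (V_1 - V_2)/R3 = (6.674 - 5.787)/1000 = 0.0008863 A
  Magnitude: I_R3 = 0.0008863 A
Part 3:
  I_R4 = (V_2 - V_3)/R4 = (5.787 - 5.495)/330 = 0.0008863 A
  P_R4 = I_R4² × R4 = (0.0008863)² × 330 = 0.0002592 W

Final answers:
1. V_2 = 5.787 V
2. I_R3 = 0.0008863 A
3. P_R4 = 0.0002592 W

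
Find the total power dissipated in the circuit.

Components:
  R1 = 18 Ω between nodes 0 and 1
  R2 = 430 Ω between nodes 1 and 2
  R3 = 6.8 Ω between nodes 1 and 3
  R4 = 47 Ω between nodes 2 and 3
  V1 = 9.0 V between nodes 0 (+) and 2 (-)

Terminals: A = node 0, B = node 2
Nodal analysis, taking node 2 as the 0 V reference.
Source V1 fixes V_0 = 9 V.
KCL at each unknown node (sum of currents leaving = 0; resistances in Ω):
  Node 1: (V_1 - 9)/18 + (V_1 - 0)/430 + (V_1 - V_3)/6.8 = 0
  Node 3: (V_3 - V_1)/6.8 + (V_3 - 0)/47 = 0
Collecting terms (coefficients in siemens):
  0.2049·V_1 - 0.1471·V_3 = 0.5
  0.1683·V_3 - 0.1471·V_1 = 0
Determinant D = (0.2049)(0.1683) - (-0.1471)(-0.1471) = 0.01287
V_1 = [(0.5)(0.1683) - (-0.1471)(0)]/D = 6.539 V
V_3 = [(0.2049)(0) - (0.5)(-0.1471)]/D = 5.712 V
Power in each resistor, P = (ΔV)²/R:
  P_R1 = (9 - 6.539)²/18 = 0.3366 W
  P_R2 = (6.539 - 0)²/430 = 0.09943 W
  P_R3 = (6.539 - 5.712)²/6.8 = 0.1004 W
  P_R4 = (0 - 5.712)²/47 = 0.6942 W
P_total = P_R1 + P_R2 + P_R3 + P_R4 = 1.231 W

Final answer: 1.231 W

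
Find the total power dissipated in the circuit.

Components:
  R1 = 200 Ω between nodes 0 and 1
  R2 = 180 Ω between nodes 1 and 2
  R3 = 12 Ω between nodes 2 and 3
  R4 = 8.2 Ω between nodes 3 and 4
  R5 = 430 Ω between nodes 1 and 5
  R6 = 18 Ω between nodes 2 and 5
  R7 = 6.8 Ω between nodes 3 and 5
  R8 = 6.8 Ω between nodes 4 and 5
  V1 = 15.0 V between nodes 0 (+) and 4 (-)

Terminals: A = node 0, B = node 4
Nodal analysis, taking node 4 as the 0 V reference.
Source V1 fixes V_0 = 15 V.
KCL at each unknown node (sum of currents leaving = 0; resistances in Ω):
  Node 1: (V_1 - 15)/200 + (V_1 - V_2)/180 + (V_1 - V_5)/430 = 0
  Node 2: (V_2 - V_1)/180 + (V_2 - V_3)/12 + (V_2 - V_5)/18 = 0
  Node 3: (V_3 - V_2)/12 + (V_3 - 0)/8.2 + (V_3 - V_5)/6.8 = 0
  Node 5: (V_5 - V_1)/430 + (V_5 - V_2)/18 + (V_5 - V_3)/6.8 + (V_5 - 0)/6.8 = 0
Collecting terms (coefficients in siemens):
  0.01288·V_1 - 0.005556·V_2 - 0.002326·V_5 = 0.075
  0.1444·V_2 - 0.005556·V_1 - 0.08333·V_3 - 0.05556·V_5 = 0
  0.3523·V_3 - 0.08333·V_2 - 0.1471·V_5 = 0
  0.352·V_5 - 0.002326·V_1 - 0.05556·V_2 - 0.1471·V_3 = 0
Solving these 4 simultaneous equations (Gaussian elimination) gives:
  V_1 = 6.022 V, V_2 = 0.3912 V, V_3 = 0.1634 V, V_5 = 0.1698 V
Power in each resistor, P = (ΔV)²/R:
  P_R1 = (15 - 6.022)²/200 = 0.403 W
  P_R2 = (6.022 - 0.3912)²/180 = 0.1761 W
  P_R3 = (0.3912 - 0.1634)²/12 = 0.004324 W
  P_R4 = (0.1634 - 0)²/8.2 = 0.003255 W
  P_R5 = (6.022 - 0.1698)²/430 = 0.07964 W
  P_R6 = (0.3912 - 0.1698)²/18 = 0.002723 W
  P_R7 = (0.1634 - 0.1698)²/6.8 = 0.000006027 W
  P_R8 = (0 - 0.1698)²/6.8 = 0.004239 W
P_total = P_R1 + P_R2 + P_R3 + P_R4 + P_R5 + P_R6 + P_R7 + P_R8 = 0.6734 W

Final answer: 0.6734 W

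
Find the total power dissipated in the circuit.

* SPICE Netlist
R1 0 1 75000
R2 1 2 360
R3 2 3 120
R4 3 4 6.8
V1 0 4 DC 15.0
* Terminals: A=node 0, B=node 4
Nodal analysis, taking node 4 as the 0 V reference.
Source V1 fixes V_0 = 15 V.
KCL at each unknown node (sum of currents leaving = 0; resistances in Ω):
  Node 1: (V_1 - 15)/75000 + (V_1 - V_2)/360 = 0
  Node 2: (V_2 - V_1)/360 + (V_2 - V_3)/120 = 0
  Node 3: (V_3 - V_2)/120 + (V_3 - 0)/6.8 = 0
Collecting terms (coefficients in siemens):
  0.002791·V_1 - 0.002778·V_2 = 0.0002
  0.01111·V_2 - 0.002778·V_1 - 0.008333·V_3 = 0
  0.1554·V_3 - 0.008333·V_2 = 0
Solving these 3 simultaneous equations (Gaussian elimination) gives:
  V_1 = 0.09673 V, V_2 = 0.0252 V, V_3 = 0.001351 V
Power in each resistor, P = (ΔV)²/R:
  P_R1 = (15 - 0.09673)²/75000 = 0.002961 W
  P_R2 = (0.09673 - 0.0252)²/360 = 0.00001421 W
  P_R3 = (0.0252 - 0.001351)²/120 = 0.000004738 W
  P_R4 = (0.001351 - 0)²/6.8 = 0.0000002685 W
P_total = P_R1 + P_R2 + P_R3 + P_R4 = 0.002981 W

Final answer: 0.002981 W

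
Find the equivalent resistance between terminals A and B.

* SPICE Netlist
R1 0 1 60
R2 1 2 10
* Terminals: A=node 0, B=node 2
Reduce the network between node 0 (A) and node 2 (B) by series/parallel combination:
  Rs1 = R1 + R2 (series, joined only at node 1) = 60 + 10 = 70 Ω
R_eq = 70 Ω

Final answer: 70 Ω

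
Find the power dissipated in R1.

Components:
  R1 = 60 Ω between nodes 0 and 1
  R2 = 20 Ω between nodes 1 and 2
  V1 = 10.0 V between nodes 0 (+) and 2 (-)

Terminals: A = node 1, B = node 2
Nodal analysis, taking node 2 as the 0 V reference.
Source V1 fixes V_0 = 10 V.
KCL at each unknown node (sum of currents leaving = 0; resistances in Ω):
  Node 1: (V_1 - 10)/60 + (V_1 - 0)/20 = 0
Collecting terms: 0.06667 × V_1 = 0.1667  =>  V_1 = 2.5 V
I_R1 = (V_0 - V_1)/R1 = (10 - 2.5)/60 = 0.125 A
P_R1 = I_R1² × R1 = (0.125)² × 60 = 0.9375 W

Final answer: 0.9375 W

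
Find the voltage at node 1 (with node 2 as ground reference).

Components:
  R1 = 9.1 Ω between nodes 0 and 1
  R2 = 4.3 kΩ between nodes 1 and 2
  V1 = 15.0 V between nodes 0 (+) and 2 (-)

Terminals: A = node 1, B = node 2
Nodal analysis, taking node 2 as the 0 V reference.
Source V1 fixes V_0 = 15 V.
KCL at each unknown node (sum of currents leaving = 0; resistances in Ω):
  Node 1: (V_1 - 15)/9.1 + (V_1 - 0)/4300 = 0
Collecting terms: 0.1101 × V_1 = 1.648  =>  V_1 = 14.97 V
The requested potential is V_1 = 14.97 V.

Final answer: V_1 = 14.97 V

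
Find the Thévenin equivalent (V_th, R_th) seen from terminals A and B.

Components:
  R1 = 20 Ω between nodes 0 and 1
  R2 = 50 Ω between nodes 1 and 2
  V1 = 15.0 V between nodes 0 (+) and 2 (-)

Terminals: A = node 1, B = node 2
Step 1 — V_th is the open-circuit voltage V_A - V_B (nothing connected across the terminals).
Nodal analysis, taking node 2 as the 0 V reference.
Source V1 fixes V_0 = 15 V.
KCL at each unknown node (sum of currents leaving = 0; resistances in Ω):
  Node 1: (V_1 - 15)/20 + (V_1 - 0)/50 = 0
Collecting terms: 0.07 × V_1 = 0.75  =>  V_1 = 10.71 V
V_th = V_1 - V_2 = 10.71 - 0 = 10.71 V
Step 2 — R_th: zero the source — replace V1 by a short circuit (node 2 merges into node 0) — and find the resistance seen between A (node 1) and B (node 0).
Reduce the network between node 1 (A) and node 0 (B) by series/parallel combination:
  Rp1 = R1 ‖ R2 (parallel, both between nodes 0 and 1) = 1/(1/20 + 1/50) = 14.29 Ω
R_th = 14.29 Ω

Final answer: V_th = 10.71 V, R_th = 14.29 Ω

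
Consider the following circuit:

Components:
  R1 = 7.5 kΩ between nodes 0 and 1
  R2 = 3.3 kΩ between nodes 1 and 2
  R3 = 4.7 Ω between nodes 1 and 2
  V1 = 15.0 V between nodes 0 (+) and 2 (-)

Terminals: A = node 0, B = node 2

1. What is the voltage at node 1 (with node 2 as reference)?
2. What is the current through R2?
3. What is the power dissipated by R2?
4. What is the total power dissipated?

Nodal analysis, taking node 2 as the 0 V reference.
Source V1 fixes V_0 = 15 V.
KCL at each unknown node (sum of currents leaving = 0; resistances in Ω):
  Node 1: (V_1 - 15)/7500 + (V_1 - 0)/3300 + (V_1 - 0)/4.7 = 0
Collecting terms: 0.2132 × V_1 = 0.002  =>  V_1 = 0.009381 V
Part 1:
  Read off the nodal solution: V_1 = 0.009381 V
Part 2:
  I_R2 = (V_1 - V_2)/R2 = (0.009381 - 0)/3300 = 0.000002843 A
  Magnitude: I_R2 = 0.000002843 A
Part 3:
  I_R2 = (V_1 - V_2)/R2 = (0.009381 - 0)/3300 = 0.000002843 A
  P_R2 = I_R2² × R2 = (0.000002843)² × 3300 = 0.00000002667 W
Part 4:
  Power in each resistor, P = (ΔV)²/R:
    P_R1 = (15 - 0.009381)²/7500 = 0.02996 W
    P_R2 = (0.009381 - 0)²/3300 = 0.00000002667 W
    P_R3 = (0.009381 - 0)²/4.7 = 0.00001872 W
  P_total = P_R1 + P_R2 + P_R3 = 0.02998 W

Final answers:
1. V_1 = 0.009381 V
2. I_R2 = 2.843e-06 A
3. P_R2 = 2.667e-08 W
4. P_total = 0.02998 W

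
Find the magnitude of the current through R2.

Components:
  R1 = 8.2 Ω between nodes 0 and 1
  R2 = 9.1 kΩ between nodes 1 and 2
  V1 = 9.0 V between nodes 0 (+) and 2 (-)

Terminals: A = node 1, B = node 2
Nodal analysis, taking node 2 as the 0 V reference.
Source V1 fixes V_0 = 9 V.
KCL at each unknown node (sum of currents leaving = 0; resistances in Ω):
  Node 1: (V_1 - 9)/8.2 + (V_1 - 0)/9100 = 0
Collecting terms: 0.1221 × V_1 = 1.098  =>  V_1 = 8.992 V
I_R2 = (V_1 - V_2)/R2 = (8.992 - 0)/9100 = 0.0009881 A
|I_R2| = 0.0009881 A

Final answer: |I_R2| = 0.0009881 A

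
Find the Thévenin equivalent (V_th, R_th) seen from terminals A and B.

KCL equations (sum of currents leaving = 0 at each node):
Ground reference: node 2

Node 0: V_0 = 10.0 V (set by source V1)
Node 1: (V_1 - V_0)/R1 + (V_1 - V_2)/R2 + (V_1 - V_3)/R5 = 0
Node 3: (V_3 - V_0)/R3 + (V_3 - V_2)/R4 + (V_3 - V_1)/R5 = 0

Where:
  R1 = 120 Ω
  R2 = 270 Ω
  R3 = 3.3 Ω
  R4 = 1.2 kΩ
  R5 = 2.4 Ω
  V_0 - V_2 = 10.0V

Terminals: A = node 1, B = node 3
Step 1 — V_th is the open-circuit voltage V_A - V_B (nothing connected across the terminals).
Nodal analysis, taking node 2 as the 0 V reference.
Source V1 fixes V_0 = 10 V.
KCL at each unknown node (sum of currents leaving = 0; resistances in Ω):
  Node 1: (V_1 - 10)/120 + (V_1 - 0)/270 + (V_1 - V_3)/2.4 = 0
  Node 3: (V_3 - 10)/3.3 + (V_3 - 0)/1200 + (V_3 - V_1)/2.4 = 0
Collecting terms (coefficients in siemens):
  0.4287·V_1 - 0.4167·V_3 = 0.08333
  0.7205·V_3 - 0.4167·V_1 = 3.03
Determinant D = (0.4287)(0.7205) - (-0.4167)(-0.4167) = 0.1353
V_1 = [(0.08333)(0.7205) - (-0.4167)(3.03)]/D = 9.777 V
V_3 = [(0.4287)(3.03) - (0.08333)(-0.4167)]/D = 9.86 V
V_th = V_1 - V_3 = 9.777 - 9.86 = -0.08245 V
Step 2 — R_th: zero the source — replace V1 by a short circuit (node 2 merges into node 0) — and find the resistance seen between A (node 1) and B (node 3).
Reduce the network between node 1 (A) and node 3 (B) by series/parallel combination:
  Rp1 = R1 ‖ R2 (parallel, both between nodes 0 and 1) = 1/(1/120 + 1/270) = 83.08 Ω
  Rp2 = R3 ‖ R4 (parallel, both between nodes 0 and 3) = 1/(1/3.3 + 1/1200) = 3.291 Ω
  Rs1 = Rp1 + Rp2 (series, joined only at node 0) = 83.08 + 3.291 = 86.37 Ω
  Rp3 = R5 ‖ Rs1 (parallel, both between nodes 1 and 3) = 1/(1/2.4 + 1/86.37) = 2.335 Ω
R_th = 2.335 Ω

Final answer: V_th = -0.08245 V, R_th = 2.335 Ω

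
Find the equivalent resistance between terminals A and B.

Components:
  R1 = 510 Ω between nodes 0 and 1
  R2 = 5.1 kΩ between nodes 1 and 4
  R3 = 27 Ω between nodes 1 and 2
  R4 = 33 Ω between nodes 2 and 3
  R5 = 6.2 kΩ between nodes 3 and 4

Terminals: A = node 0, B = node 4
Reduce the network between node 0 (A) and node 4 (B) by series/parallel combination:
  Rs1 = R3 + R4 (series, joined only at node 2) = 27 + 33 = 60 Ω
  Rs2 = R5 + Rs1 (series, joined only at node 3) = 6200 + 60 = 6260 Ω
  Rp1 = R2 ‖ Rs2 (parallel, both between nodes 1 and 4) = 1/(1/5100 + 1/6260) = 2810 Ω
  Rs3 = R1 + Rp1 (series, joined only at node 1) = 510 + 2810 = 3320 Ω
R_eq = 3.32 kΩ

Final answer: 3.32 kΩ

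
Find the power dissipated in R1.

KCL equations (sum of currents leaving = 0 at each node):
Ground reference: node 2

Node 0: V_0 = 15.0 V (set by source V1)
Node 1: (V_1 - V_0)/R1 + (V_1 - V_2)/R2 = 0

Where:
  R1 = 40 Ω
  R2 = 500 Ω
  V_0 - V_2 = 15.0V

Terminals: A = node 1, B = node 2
Nodal analysis, taking node 2 as the 0 V reference.
Source V1 fixes V_0 = 15 V.
KCL at each unknown node (sum of currents leaving = 0; resistances in Ω):
  Node 1: (V_1 - 15)/40 + (V_1 - 0)/500 = 0
Collecting terms: 0.027 × V_1 = 0.375  =>  V_1 = 13.89 V
I_R1 = (V_0 - V_1)/R1 = (15 - 13.89)/40 = 0.02778 A
P_R1 = I_R1² × R1 = (0.02778)² × 40 = 0.03086 W

Final answer: 0.03086 W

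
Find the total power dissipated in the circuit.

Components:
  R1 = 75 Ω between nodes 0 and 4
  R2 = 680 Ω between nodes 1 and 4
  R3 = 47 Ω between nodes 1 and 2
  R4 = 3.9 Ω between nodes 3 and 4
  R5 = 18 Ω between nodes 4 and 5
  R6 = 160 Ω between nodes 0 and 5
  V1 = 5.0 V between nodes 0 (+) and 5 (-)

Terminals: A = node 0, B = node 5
Nodal analysis, taking node 5 as the 0 V reference.
Source V1 fixes V_0 = 5 V.
KCL at each unknown node (sum of currents leaving = 0; resistances in Ω):
  Node 1: (V_1 - V_4)/680 + (V_1 - V_2)/47 = 0
  Node 2: (V_2 - V_1)/47 = 0
  Node 3: (V_3 - V_4)/3.9 = 0
  Node 4: (V_4 - 5)/75 + (V_4 - V_1)/680 + (V_4 - V_3)/3.9 + (V_4 - 0)/18 = 0
Collecting terms (coefficients in siemens):
  0.02275·V_1 - 0.02128·V_2 - 0.001471·V_4 = 0
  0.02128·V_2 - 0.02128·V_1 = 0
  0.2564·V_3 - 0.2564·V_4 = 0
  0.3268·V_4 - 0.001471·V_1 - 0.2564·V_3 = 0.06667
Solving these 4 simultaneous equations (Gaussian elimination) gives:
  V_1 = 0.9677 V, V_2 = 0.9677 V, V_3 = 0.9677 V, V_4 = 0.9677 V
Power in each resistor, P = (ΔV)²/R:
  P_R1 = (5 - 0.9677)²/75 = 0.2168 W
  P_R2 = (0.9677 - 0.9677)²/680 = 0 W
  P_R3 = (0.9677 - 0.9677)²/47 = 0 W
  P_R4 = (0.9677 - 0.9677)²/3.9 = 0 W
  P_R5 = (0.9677 - 0)²/18 = 0.05203 W
  P_R6 = (5 - 0)²/160 = 0.1562 W
P_total = P_R1 + P_R2 + P_R3 + P_R4 + P_R5 + P_R6 = 0.4251 W

Final answer: 0.4251 W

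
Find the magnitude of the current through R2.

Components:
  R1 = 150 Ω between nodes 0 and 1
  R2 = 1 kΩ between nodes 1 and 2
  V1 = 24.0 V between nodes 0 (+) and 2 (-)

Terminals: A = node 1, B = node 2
Nodal analysis, taking node 2 as the 0 V reference.
Source V1 fixes V_0 = 24 V.
KCL at each unknown node (sum of currents leaving = 0; resistances in Ω):
  Node 1: (V_1 - 24)/150 + (V_1 - 0)/1000 = 0
Collecting terms: 0.007667 × V_1 = 0.16  =>  V_1 = 20.87 V
I_R2 = (V_1 - V_2)/R2 = (20.87 - 0)/1000 = 0.02087 A
|I_R2| = 0.02087 A

Final answer: |I_R2| = 0.02087 A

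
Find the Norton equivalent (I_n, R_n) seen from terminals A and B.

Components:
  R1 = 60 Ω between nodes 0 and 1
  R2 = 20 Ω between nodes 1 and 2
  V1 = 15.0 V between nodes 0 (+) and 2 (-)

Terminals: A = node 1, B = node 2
Find the Thévenin equivalent first; then I_n = V_th/R_th and R_n = R_th.
Step 1 — V_th is the open-circuit voltage V_A - V_B (nothing connected across the terminals).
Nodal analysis, taking node 2 as the 0 V reference.
Source V1 fixes V_0 = 15 V.
KCL at each unknown node (sum of currents leaving = 0; resistances in Ω):
  Node 1: (V_1 - 15)/60 + (V_1 - 0)/20 = 0
Collecting terms: 0.06667 × V_1 = 0.25  =>  V_1 = 3.75 V
V_th = V_1 - V_2 = 3.75 - 0 = 3.75 V
Step 2 — R_th: zero the source — replace V1 by a short circuit (node 2 merges into node 0) — and find the resistance seen between A (node 1) and B (node 0).
Reduce the network between node 1 (A) and node 0 (B) by series/parallel combination:
  Rp1 = R1 ‖ R2 (parallel, both between nodes 0 and 1) = 1/(1/60 + 1/20) = 15 Ω
R_th = 15 Ω
I_n = V_th/R_th = 3.75/15 = 0.25 A, and R_n = R_th = 15 Ω

Final answer: I_n = 0.25 A, R_n = 15 Ω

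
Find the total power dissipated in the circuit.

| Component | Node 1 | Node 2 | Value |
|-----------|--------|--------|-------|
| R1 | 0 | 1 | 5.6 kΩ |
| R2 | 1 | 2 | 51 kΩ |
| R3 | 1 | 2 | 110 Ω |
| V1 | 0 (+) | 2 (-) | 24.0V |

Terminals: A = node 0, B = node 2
Nodal analysis, taking node 2 as the 0 V reference.
Source V1 fixes V_0 = 24 V.
KCL at each unknown node (sum of currents leaving = 0; resistances in Ω):
  Node 1: (V_1 - 24)/5600 + (V_1 - 0)/51000 + (V_1 - 0)/110 = 0
Collecting terms: 0.009289 × V_1 = 0.004286  =>  V_1 = 0.4614 V
Power in each resistor, P = (ΔV)²/R:
  P_R1 = (24 - 0.4614)²/5600 = 0.09894 W
  P_R2 = (0.4614 - 0)²/51000 = 0.000004174 W
  P_R3 = (0.4614 - 0)²/110 = 0.001935 W
P_total = P_R1 + P_R2 + P_R3 = 0.1009 W

Final answer: 0.1009 W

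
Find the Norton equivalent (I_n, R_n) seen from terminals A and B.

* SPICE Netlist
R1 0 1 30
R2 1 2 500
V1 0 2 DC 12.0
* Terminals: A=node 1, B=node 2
Find the Thévenin equivalent first; then I_n = V_th/R_th and R_n = R_th.
Step 1 — V_th is the open-circuit voltage V_A - V_B (nothing connected across the terminals).
Nodal analysis, taking node 2 as the 0 V reference.
Source V1 fixes V_0 = 12 V.
KCL at each unknown node (sum of currents leaving = 0; resistances in Ω):
  Node 1: (V_1 - 12)/30 + (V_1 - 0)/500 = 0
Collecting terms: 0.03533 × V_1 = 0.4  =>  V_1 = 11.32 V
V_th = V_1 - V_2 = 11.32 - 0 = 11.32 V
Step 2 — R_th: zero the source — replace V1 by a short circuit (node 2 merges into node 0) — and find the resistance seen between A (node 1) and B (node 0).
Reduce the network between node 1 (A) and node 0 (B) by series/parallel combination:
  Rp1 = R1 ‖ R2 (parallel, both between nodes 0 and 1) = 1/(1/30 + 1/500) = 28.3 Ω
R_th = 28.3 Ω
I_n = V_th/R_th = 11.32/28.3 = 0.4 A, and R_n = R_th = 28.3 Ω

Final answer: I_n = 0.4 A, R_n = 28.3 Ω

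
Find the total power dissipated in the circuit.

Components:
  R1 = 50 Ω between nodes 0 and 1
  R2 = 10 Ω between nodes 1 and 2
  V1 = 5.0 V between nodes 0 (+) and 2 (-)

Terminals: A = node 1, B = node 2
Nodal analysis, taking node 2 as the 0 V reference.
Source V1 fixes V_0 = 5 V.
KCL at each unknown node (sum of currents leaving = 0; resistances in Ω):
  Node 1: (V_1 - 5)/50 + (V_1 - 0)/10 = 0
Collecting terms: 0.12 × V_1 = 0.1  =>  V_1 = 0.8333 V
Power in each resistor, P = (ΔV)²/R:
  P_R1 = (5 - 0.8333)²/50 = 0.3472 W
  P_R2 = (0.8333 - 0)²/10 = 0.06944 W
P_total = P_R1 + P_R2 = 0.4167 W

Final answer: 0.4167 W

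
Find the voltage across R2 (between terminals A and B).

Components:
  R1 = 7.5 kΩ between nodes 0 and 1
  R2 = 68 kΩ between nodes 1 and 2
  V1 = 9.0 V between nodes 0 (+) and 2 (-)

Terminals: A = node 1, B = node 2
R1 and R2 are in series across V1 (node 0 → node 1 → node 2), and the output A–B is taken across R2, so this is a voltage divider.
Series current: I = V1/(R1 + R2) = 9/(7500 + 68000) = 9/75500 = 0.0001192 A
V_R2 = I × R2 = V1 × R2/(R1 + R2) = 9 × 68000/75500 = 8.106 V

Final answer: 8.106 V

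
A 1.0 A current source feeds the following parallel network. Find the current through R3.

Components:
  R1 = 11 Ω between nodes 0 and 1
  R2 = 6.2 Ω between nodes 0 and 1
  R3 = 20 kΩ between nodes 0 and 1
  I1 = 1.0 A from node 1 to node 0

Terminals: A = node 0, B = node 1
All resistors sit directly between nodes 0 and 1, so they are in parallel and share one voltage V; the full source current 1 A splits among them.
1/R_par = 1/11 + 1/6.2 + 1/20000 = 0.2522 S  =>  R_par = 3.964 Ω
V = I × R_par = 1 × 3.964 = 3.964 V
I_R3 = V/R3 = 3.964/20000 = 0.0001982 A

Final answer: 0.0001982 A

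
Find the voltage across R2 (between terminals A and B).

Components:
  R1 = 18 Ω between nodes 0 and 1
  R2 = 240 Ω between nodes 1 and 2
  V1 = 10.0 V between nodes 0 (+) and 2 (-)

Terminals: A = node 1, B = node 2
R1 and R2 are in series across V1 (node 0 → node 1 → node 2), and the output A–B is taken across R2, so this is a voltage divider.
Series current: I = V1/(R1 + R2) = 10/(18 + 240) = 10/258 = 0.03876 A
V_R2 = I × R2 = V1 × R2/(R1 + R2) = 10 × 240/258 = 9.302 V

Final answer: 9.302 V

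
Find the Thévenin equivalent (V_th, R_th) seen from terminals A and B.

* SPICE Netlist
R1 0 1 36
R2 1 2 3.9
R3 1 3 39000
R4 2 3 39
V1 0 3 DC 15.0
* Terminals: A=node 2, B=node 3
Step 1 — V_th is the open-circuit voltage V_A - V_B (nothing connected across the terminals).
Nodal analysis, taking node 3 as the 0 V reference.
Source V1 fixes V_0 = 15 V.
KCL at each unknown node (sum of currents leaving = 0; resistances in Ω):
  Node 1: (V_1 - 15)/36 + (V_1 - V_2)/3.9 + (V_1 - 0)/39000 = 0
  Node 2: (V_2 - V_1)/3.9 + (V_2 - 0)/39 = 0
Collecting terms (coefficients in siemens):
  0.2842·V_1 - 0.2564·V_2 = 0.4167
  0.2821·V_2 - 0.2564·V_1 = 0
Determinant D = (0.2842)(0.2821) - (-0.2564)(-0.2564) = 0.01442
V_1 = [(0.4167)(0.2821) - (-0.2564)(0)]/D = 8.152 V
V_2 = [(0.2842)(0) - (0.4167)(-0.2564)]/D = 7.411 V
V_th = V_2 - V_3 = 7.411 - 0 = 7.411 V
Step 2 — R_th: zero the source — replace V1 by a short circuit (node 3 merges into node 0) — and find the resistance seen between A (node 2) and B (node 0).
Reduce the network between node 2 (A) and node 0 (B) by series/parallel combination:
  Rp1 = R1 ‖ R3 (parallel, both between nodes 0 and 1) = 1/(1/36 + 1/39000) = 35.97 Ω
  Rs1 = R2 + Rp1 (series, joined only at node 1) = 3.9 + 35.97 = 39.87 Ω
  Rp2 = R4 ‖ Rs1 (parallel, both between nodes 0 and 2) = 1/(1/39 + 1/39.87) = 19.71 Ω
R_th = 19.71 Ω

Final answer: V_th = 7.411 V, R_th = 19.71 Ω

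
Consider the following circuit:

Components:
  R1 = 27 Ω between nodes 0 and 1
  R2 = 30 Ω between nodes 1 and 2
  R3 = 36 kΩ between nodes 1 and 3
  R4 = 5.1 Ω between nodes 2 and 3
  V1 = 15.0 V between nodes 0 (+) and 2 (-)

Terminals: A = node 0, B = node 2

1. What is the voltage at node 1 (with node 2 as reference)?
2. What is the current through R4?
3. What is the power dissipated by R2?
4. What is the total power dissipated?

Nodal analysis, taking node 2 as the 0 V reference.
Source V1 fixes V_0 = 15 V.
KCL at each unknown node (sum of currents leaving = 0; resistances in Ω):
  Node 1: (V_1 - 15)/27 + (V_1 - 0)/30 + (V_1 - V_3)/36000 = 0
  Node 3: (V_3 - V_1)/36000 + (V_3 - 0)/5.1 = 0
Collecting terms (coefficients in siemens):
  0.0704·V_1 - 0.00002778·V_3 = 0.5556
  0.1961·V_3 - 0.00002778·V_1 = 0
Determinant D = (0.0704)(0.1961) - (-0.00002778)(-0.00002778) = 0.01381
V_1 = [(0.5556)(0.1961) - (-0.00002778)(0)]/D = 7.892 V
V_3 = [(0.0704)(0) - (0.5556)(-0.00002778)]/D = 0.001118 V
Part 1:
  Read off the nodal solution: V_1 = 7.892 V
Part 2:
  I_R4 = (V_2 - V_3)/R4 = (0 - 0.001118)/5.1 = -0.0002192 A
  Magnitude: I_R4 = 0.0002192 A
Part 3:
  I_R2 = (V_1 - V_2)/R2 = (7.892 - 0)/30 = 0.2631 A
  P_R2 = I_R2² × R2 = (0.2631)² × 30 = 2.076 W
Part 4:
  Power in each resistor, P = (ΔV)²/R:
    P_R1 = (15 - 7.892)²/27 = 1.871 W
    P_R2 = (7.892 - 0)²/30 = 2.076 W
    P_R3 = (7.892 - 0.001118)²/36000 = 0.001729 W
    P_R4 = (0 - 0.001118)²/5.1 = 0.000000245 W
  P_total = P_R1 + P_R2 + P_R3 + P_R4 = 3.949 W

Final answers:
1. V_1 = 7.892 V
2. I_R4 = 0.0002192 A
3. P_R2 = 2.076 W
4. P_total = 3.949 W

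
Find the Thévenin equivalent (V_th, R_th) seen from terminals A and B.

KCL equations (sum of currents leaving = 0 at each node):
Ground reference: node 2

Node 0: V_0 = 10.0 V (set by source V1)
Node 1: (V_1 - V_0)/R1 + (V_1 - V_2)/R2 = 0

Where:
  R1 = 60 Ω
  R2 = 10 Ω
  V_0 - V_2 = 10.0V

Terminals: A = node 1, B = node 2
Step 1 — V_th is the open-circuit voltage V_A - V_B (nothing connected across the terminals).
Nodal analysis, taking node 2 as the 0 V reference.
Source V1 fixes V_0 = 10 V.
KCL at each unknown node (sum of currents leaving = 0; resistances in Ω):
  Node 1: (V_1 - 10)/60 + (V_1 - 0)/10 = 0
Collecting terms: 0.1167 × V_1 = 0.1667  =>  V_1 = 1.429 V
V_th = V_1 - V_2 = 1.429 - 0 = 1.429 V
Step 2 — R_th: zero the source — replace V1 by a short circuit (node 2 merges into node 0) — and find the resistance seen between A (node 1) and B (node 0).
Reduce the network between node 1 (A) and node 0 (B) by series/parallel combination:
  Rp1 = R1 ‖ R2 (parallel, both between nodes 0 and 1) = 1/(1/60 + 1/10) = 8.571 Ω
R_th = 8.571 Ω

Final answer: V_th = 1.429 V, R_th = 8.571 Ω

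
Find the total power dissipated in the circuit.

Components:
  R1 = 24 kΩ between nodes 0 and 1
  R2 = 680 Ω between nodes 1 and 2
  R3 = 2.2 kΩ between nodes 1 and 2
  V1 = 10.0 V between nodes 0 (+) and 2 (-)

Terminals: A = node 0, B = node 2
Nodal analysis, taking node 2 as the 0 V reference.
Source V1 fixes V_0 = 10 V.
KCL at each unknown node (sum of currents leaving = 0; resistances in Ω):
  Node 1: (V_1 - 10)/24000 + (V_1 - 0)/680 + (V_1 - 0)/2200 = 0
Collecting terms: 0.001967 × V_1 = 0.0004167  =>  V_1 = 0.2119 V
Power in each resistor, P = (ΔV)²/R:
  P_R1 = (10 - 0.2119)²/24000 = 0.003992 W
  P_R2 = (0.2119 - 0)²/680 = 0.000066 W
  P_R3 = (0.2119 - 0)²/2200 = 0.0000204 W
P_total = P_R1 + P_R2 + P_R3 = 0.004078 W

Final answer: 0.004078 W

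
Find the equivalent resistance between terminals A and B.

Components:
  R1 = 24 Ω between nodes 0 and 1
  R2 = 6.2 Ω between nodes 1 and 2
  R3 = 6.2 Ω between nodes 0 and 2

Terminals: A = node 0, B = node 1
Reduce the network between node 0 (A) and node 1 (B) by series/parallel combination:
  Rs1 = R3 + R2 (series, joined only at node 2) = 6.2 + 6.2 = 12.4 Ω
  Rp1 = R1 ‖ Rs1 (parallel, both between nodes 0 and 1) = 1/(1/24 + 1/12.4) = 8.176 Ω
R_eq = 8.176 Ω

Final answer: 8.176 Ω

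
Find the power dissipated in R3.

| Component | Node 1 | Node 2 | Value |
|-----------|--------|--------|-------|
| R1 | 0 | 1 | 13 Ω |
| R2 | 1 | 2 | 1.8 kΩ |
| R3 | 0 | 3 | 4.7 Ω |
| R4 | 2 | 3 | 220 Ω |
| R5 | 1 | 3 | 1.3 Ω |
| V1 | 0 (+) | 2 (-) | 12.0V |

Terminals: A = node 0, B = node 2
Nodal analysis, taking node 2 as the 0 V reference.
Source V1 fixes V_0 = 12 V.
KCL at each unknown node (sum of currents leaving = 0; resistances in Ω):
  Node 1: (V_1 - 12)/13 + (V_1 - 0)/1800 + (V_1 - V_3)/1.3 = 0
  Node 3: (V_3 - 12)/4.7 + (V_3 - 0)/220 + (V_3 - V_1)/1.3 = 0
Collecting terms (coefficients in siemens):
  0.8467·V_1 - 0.7692·V_3 = 0.9231
  0.9865·V_3 - 0.7692·V_1 = 2.553
Determinant D = (0.8467)(0.9865) - (-0.7692)(-0.7692) = 0.2436
V_1 = [(0.9231)(0.9865) - (-0.7692)(2.553)]/D = 11.8 V
V_3 = [(0.8467)(2.553) - (0.9231)(-0.7692)]/D = 11.79 V
I_R3 = (V_0 - V_3)/R3 = (12 - 11.79)/4.7 = 0.04482 A
P_R3 = I_R3² × R3 = (0.04482)² × 4.7 = 0.009441 W

Final answer: 0.009441 W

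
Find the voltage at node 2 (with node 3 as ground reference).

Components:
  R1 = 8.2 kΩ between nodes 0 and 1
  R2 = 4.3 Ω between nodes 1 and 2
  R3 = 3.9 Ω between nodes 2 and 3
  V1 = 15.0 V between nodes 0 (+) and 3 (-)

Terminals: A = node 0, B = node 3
Nodal analysis, taking node 3 as the 0 V reference.
Source V1 fixes V_0 = 15 V.
KCL at each unknown node (sum of currents leaving = 0; resistances in Ω):
  Node 1: (V_1 - 15)/8200 + (V_1 - V_2)/4.3 = 0
  Node 2: (V_2 - V_1)/4.3 + (V_2 - 0)/3.9 = 0
Collecting terms (coefficients in siemens):
  0.2327·V_1 - 0.2326·V_2 = 0.001829
  0.489·V_2 - 0.2326·V_1 = 0
Determinant D = (0.2327)(0.489) - (-0.2326)(-0.2326) = 0.05969
V_1 = [(0.001829)(0.489) - (-0.2326)(0)]/D = 0.01499 V
V_2 = [(0.2327)(0) - (0.001829)(-0.2326)]/D = 0.007127 V
The requested potential is V_2 = 0.007127 V.

Final answer: V_2 = 0.007127 V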